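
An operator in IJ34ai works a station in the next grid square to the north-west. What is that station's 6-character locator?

IJ24xj

Longitude subsquare a = 0; −1 → -1, wraps to 23 = x, carry into square.
Longitude square 3; −1 → 2.
Latitude subsquare i = 8; +1 → 9 = j.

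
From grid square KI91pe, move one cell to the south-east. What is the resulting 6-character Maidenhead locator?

Longitude subsquare p = 15; +1 → 16 = q.
Latitude subsquare e = 4; −1 → 3 = d.

KI91qd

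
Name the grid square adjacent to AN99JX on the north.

AO90ja

Latitude subsquare x = 23; +1 → 24, wraps to 0 = a, carry into square.
Latitude square 9; +1 → 10, wraps to 0, carry into field.
Latitude field N = 13; +1 → 14 = O.
The longitude characters are unchanged.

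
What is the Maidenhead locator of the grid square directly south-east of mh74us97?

Longitude extended square 9; +1 → 10, wraps to 0, carry into subsquare.
Longitude subsquare u = 20; +1 → 21 = v.
Latitude extended square 7; −1 → 6.

MH74vs06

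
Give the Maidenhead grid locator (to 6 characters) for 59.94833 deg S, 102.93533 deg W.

Offset from 180°W / 90°S: lon 77.0647°, lat 30.0517°.
Field: lon ⌊77.0647/20⌋ = 3 → D; lat ⌊30.0517/10⌋ = 3 → D.
Square: lon ⌊17.0647/2⌋ = 8; lat ⌊0.0517/1⌋ = 0.
Subsquare: lon ⌊1.0647/0.0833333⌋ = 12 → m; lat ⌊0.0517/0.0416667⌋ = 1 → b.

DD80mb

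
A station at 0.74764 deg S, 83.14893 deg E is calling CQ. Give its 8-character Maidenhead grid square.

Offset from 180°W / 90°S: lon 263.14893°, lat 89.25236°.
Field: 263.14893/20 → 13 → N, 89.25236/10 → 8 → I; chars NI.
Square: 3.14893/2 → 1, 9.25236/1 → 9; chars 19.
Subsquare: 1.14893/0.0833333 → 13 → n, 0.25236/0.0416667 → 6 → g; chars ng.
Extended square: 0.06560/0.00833333 → 7, 0.00236/0.00416667 → 0; chars 70.

NI19ng70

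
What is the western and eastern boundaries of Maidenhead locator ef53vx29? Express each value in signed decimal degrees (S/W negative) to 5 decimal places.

Field E=4, F=5: +4·20° lon, +5·10° lat → SW at lon -100°, lat -40°.
Square 5, 3: +5·2° lon, +3·1° lat → SW at lon -90°, lat -37°.
Subsquare v=21, x=23: +21·0.0833333° lon, +23·0.0416667° lat → SW at lon -88.25°, lat -36.0417°.
Extended square 2, 9: +2·0.00833333° lon, +9·0.00416667° lat → SW at lon -88.2333°, lat -36.0042°.
Cell spans 0.00833333° lon × 0.00416667° lat.
west -88.23333, east -88.22500.

-88.23333, -88.22500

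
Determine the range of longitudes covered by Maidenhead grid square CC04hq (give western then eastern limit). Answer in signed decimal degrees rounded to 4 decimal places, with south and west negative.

-139.4167, -139.3333

Field C=2, C=2: +2·20° lon, +2·10° lat → SW at lon -140°, lat -70°.
Square 0, 4: +0·2° lon, +4·1° lat → SW at lon -140°, lat -66°.
Subsquare h=7, q=16: +7·0.0833333° lon, +16·0.0416667° lat → SW at lon -139.417°, lat -65.3333°.
Cell spans 0.0833333° lon × 0.0416667° lat.
west -139.4167, east -139.3333.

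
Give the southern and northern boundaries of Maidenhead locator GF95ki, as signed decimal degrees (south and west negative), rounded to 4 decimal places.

-34.6667, -34.6250

Field G=6, F=5: +6·20° lon, +5·10° lat → SW at lon -60°, lat -40°.
Square 9, 5: +9·2° lon, +5·1° lat → SW at lon -42°, lat -35°.
Subsquare k=10, i=8: +10·0.0833333° lon, +8·0.0416667° lat → SW at lon -41.1667°, lat -34.6667°.
Cell spans 0.0833333° lon × 0.0416667° lat.
south -34.6667, north -34.6250.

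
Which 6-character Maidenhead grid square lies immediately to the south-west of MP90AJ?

Longitude subsquare a = 0; −1 → -1, wraps to 23 = x, carry into square.
Longitude square 9; −1 → 8.
Latitude subsquare j = 9; −1 → 8 = i.

MP80xi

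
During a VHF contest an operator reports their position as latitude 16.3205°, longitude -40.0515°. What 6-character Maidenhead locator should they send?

Offset from 180°W / 90°S: lon 139.9485°, lat 106.3205°.
Field: lon ⌊139.9485/20⌋ = 6 → G; lat ⌊106.3205/10⌋ = 10 → K.
Square: lon ⌊19.9485/2⌋ = 9; lat ⌊6.3205/1⌋ = 6.
Subsquare: lon ⌊1.9485/0.0833333⌋ = 23 → x; lat ⌊0.3205/0.0416667⌋ = 7 → h.

GK96xh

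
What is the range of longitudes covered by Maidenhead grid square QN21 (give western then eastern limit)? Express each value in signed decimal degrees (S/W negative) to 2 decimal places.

144.00, 146.00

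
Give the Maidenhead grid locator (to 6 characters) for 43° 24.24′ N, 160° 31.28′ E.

RN03gj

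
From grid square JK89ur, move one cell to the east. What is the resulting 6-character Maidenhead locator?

JK89vr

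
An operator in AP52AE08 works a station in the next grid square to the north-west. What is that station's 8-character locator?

AP42xe99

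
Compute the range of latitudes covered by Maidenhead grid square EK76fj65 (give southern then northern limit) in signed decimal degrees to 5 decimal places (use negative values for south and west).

Field E=4, K=10: +4·20° lon, +10·10° lat → SW at lon -100°, lat 10°.
Square 7, 6: +7·2° lon, +6·1° lat → SW at lon -86°, lat 16°.
Subsquare f=5, j=9: +5·0.0833333° lon, +9·0.0416667° lat → SW at lon -85.5833°, lat 16.375°.
Extended square 6, 5: +6·0.00833333° lon, +5·0.00416667° lat → SW at lon -85.5333°, lat 16.3958°.
Cell spans 0.00833333° lon × 0.00416667° lat.
south 16.39583, north 16.40000.

16.39583, 16.40000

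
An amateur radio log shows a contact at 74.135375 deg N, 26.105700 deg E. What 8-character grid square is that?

Add 180° to longitude and 90° to latitude: 206.10570, 164.13538.
Field: 206.10570/20 → 10 → K, 164.13538/10 → 16 → Q; chars KQ.
Square: 6.10570/2 → 3, 4.13538/1 → 4; chars 34.
Subsquare: 0.10570/0.0833333 → 1 → b, 0.13538/0.0416667 → 3 → d; chars bd.
Extended square: 0.02237/0.00833333 → 2, 0.01038/0.00416667 → 2; chars 22.

KQ34bd22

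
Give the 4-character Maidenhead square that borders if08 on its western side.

Longitude square 0; −1 → -1, wraps to 9, carry into field.
Longitude field I = 8; −1 → 7 = H.
The latitude characters are unchanged.

HF98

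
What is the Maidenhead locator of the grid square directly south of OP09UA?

Latitude subsquare a = 0; −1 → -1, wraps to 23 = x, carry into square.
Latitude square 9; −1 → 8.
The longitude characters are unchanged.

OP08ux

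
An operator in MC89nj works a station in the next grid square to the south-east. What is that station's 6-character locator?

MC89oi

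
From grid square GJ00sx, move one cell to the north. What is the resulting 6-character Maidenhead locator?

GJ01sa

Latitude subsquare x = 23; +1 → 24, wraps to 0 = a, carry into square.
Latitude square 0; +1 → 1.
The longitude characters are unchanged.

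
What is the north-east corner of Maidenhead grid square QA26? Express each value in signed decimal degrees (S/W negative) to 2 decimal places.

-83.00, 146.00

Field Q=16, A=0: +16·20° lon, +0·10° lat → SW at lon 140°, lat -90°.
Square 2, 6: +2·2° lon, +6·1° lat → SW at lon 144°, lat -84°.
Cell spans 2° lon × 1° lat. NE corner is SW corner plus one full cell.
latitude -83.00, longitude 146.00.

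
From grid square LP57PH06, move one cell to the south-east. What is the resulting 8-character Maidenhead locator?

LP57ph15

Longitude extended square 0; +1 → 1.
Latitude extended square 6; −1 → 5.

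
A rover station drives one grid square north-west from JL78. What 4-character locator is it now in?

JL69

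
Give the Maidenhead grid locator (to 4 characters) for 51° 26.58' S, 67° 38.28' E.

Add 180° to longitude and 90° to latitude: 247.64, 38.56.
Field: lon ⌊247.64/20⌋ = 12 → M; lat ⌊38.56/10⌋ = 3 → D.
Square: lon ⌊7.64/2⌋ = 3; lat ⌊8.56/1⌋ = 8.

MD38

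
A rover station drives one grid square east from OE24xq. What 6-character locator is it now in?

OE34aq

Longitude subsquare x = 23; +1 → 24, wraps to 0 = a, carry into square.
Longitude square 2; +1 → 3.
The latitude characters are unchanged.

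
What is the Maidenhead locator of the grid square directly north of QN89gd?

Latitude subsquare d = 3; +1 → 4 = e.
The longitude characters are unchanged.

QN89ge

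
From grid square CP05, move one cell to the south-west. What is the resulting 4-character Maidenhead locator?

BP94

Longitude square 0; −1 → -1, wraps to 9, carry into field.
Longitude field C = 2; −1 → 1 = B.
Latitude square 5; −1 → 4.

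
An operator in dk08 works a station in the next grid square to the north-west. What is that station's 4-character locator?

CK99

Longitude square 0; −1 → -1, wraps to 9, carry into field.
Longitude field D = 3; −1 → 2 = C.
Latitude square 8; +1 → 9.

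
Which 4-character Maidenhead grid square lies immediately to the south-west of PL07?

OL96

Longitude square 0; −1 → -1, wraps to 9, carry into field.
Longitude field P = 15; −1 → 14 = O.
Latitude square 7; −1 → 6.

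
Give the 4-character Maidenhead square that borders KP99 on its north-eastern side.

LQ00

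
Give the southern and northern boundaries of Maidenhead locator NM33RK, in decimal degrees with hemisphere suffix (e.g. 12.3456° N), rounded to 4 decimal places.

Field N=13, M=12: +13·20° lon, +12·10° lat → SW at lon 80°, lat 30°.
Square 3, 3: +3·2° lon, +3·1° lat → SW at lon 86°, lat 33°.
Subsquare r=17, k=10: +17·0.0833333° lon, +10·0.0416667° lat → SW at lon 87.4167°, lat 33.4167°.
Cell spans 0.0833333° lon × 0.0416667° lat.
south 33.4167° N, north 33.4583° N.

33.4167° N, 33.4583° N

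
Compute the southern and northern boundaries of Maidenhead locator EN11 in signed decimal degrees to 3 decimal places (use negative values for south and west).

41.000, 42.000

Field E=4, N=13: +4·20° lon, +13·10° lat → SW at lon -100°, lat 40°.
Square 1, 1: +1·2° lon, +1·1° lat → SW at lon -98°, lat 41°.
Cell spans 2° lon × 1° lat.
south 41.000, north 42.000.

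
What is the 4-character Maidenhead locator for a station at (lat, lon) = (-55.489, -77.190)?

Offset from 180°W / 90°S: lon 102.81°, lat 34.51°.
Field (20°×10°, letters A–R): lon ⌊102.81/20⌋ = 5 → F; lat ⌊34.51/10⌋ = 3 → D.
Square (2°×1°, digits 0–9): lon ⌊2.81/2⌋ = 1; lat ⌊4.51/1⌋ = 4.

FD14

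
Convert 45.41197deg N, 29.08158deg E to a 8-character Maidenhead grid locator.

KN45mj98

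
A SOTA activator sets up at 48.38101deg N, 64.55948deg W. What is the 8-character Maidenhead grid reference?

FN78rj21

Add 180° to longitude and 90° to latitude: 115.44052, 138.38101.
Field: lon ⌊115.44052/20⌋ = 5 → F; lat ⌊138.38101/10⌋ = 13 → N.
Square: lon ⌊15.44052/2⌋ = 7; lat ⌊8.38101/1⌋ = 8.
Subsquare: lon ⌊1.44052/0.0833333⌋ = 17 → r; lat ⌊0.38101/0.0416667⌋ = 9 → j.
Extended square: lon ⌊0.02385/0.00833333⌋ = 2; lat ⌊0.00601/0.00416667⌋ = 1.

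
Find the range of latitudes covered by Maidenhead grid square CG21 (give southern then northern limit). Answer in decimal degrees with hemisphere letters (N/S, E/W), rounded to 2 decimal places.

29.00° S, 28.00° S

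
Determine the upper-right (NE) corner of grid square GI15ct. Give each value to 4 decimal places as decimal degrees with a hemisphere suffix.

4.1667° S, 57.7500° W

Field G=6, I=8: +6·20° lon, +8·10° lat → SW at lon -60°, lat -10°.
Square 1, 5: +1·2° lon, +5·1° lat → SW at lon -58°, lat -5°.
Subsquare c=2, t=19: +2·0.0833333° lon, +19·0.0416667° lat → SW at lon -57.8333°, lat -4.20833°.
Cell spans 0.0833333° lon × 0.0416667° lat. NE corner is SW corner plus one full cell.
latitude 4.1667° S, longitude 57.7500° W.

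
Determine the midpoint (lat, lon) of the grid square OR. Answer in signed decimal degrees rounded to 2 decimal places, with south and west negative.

Field O=14, R=17: +14·20° lon, +17·10° lat → SW at lon 100°, lat 80°.
Cell spans 20° lon × 10° lat. Centre is SW corner plus half of each.
latitude 85.00, longitude 110.00.

85.00, 110.00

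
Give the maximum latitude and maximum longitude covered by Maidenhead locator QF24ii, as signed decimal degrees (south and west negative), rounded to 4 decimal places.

Field Q=16, F=5: +16·20° lon, +5·10° lat → SW at lon 140°, lat -40°.
Square 2, 4: +2·2° lon, +4·1° lat → SW at lon 144°, lat -36°.
Subsquare i=8, i=8: +8·0.0833333° lon, +8·0.0416667° lat → SW at lon 144.667°, lat -35.6667°.
Cell spans 0.0833333° lon × 0.0416667° lat. NE corner is SW corner plus one full cell.
latitude -35.6250, longitude 144.7500.

-35.6250, 144.7500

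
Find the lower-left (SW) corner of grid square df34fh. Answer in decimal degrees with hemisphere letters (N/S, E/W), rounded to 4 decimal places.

Field D=3, F=5: +3·20° lon, +5·10° lat → SW at lon -120°, lat -40°.
Square 3, 4: +3·2° lon, +4·1° lat → SW at lon -114°, lat -36°.
Subsquare f=5, h=7: +5·0.0833333° lon, +7·0.0416667° lat → SW at lon -113.583°, lat -35.7083°.
latitude 35.7083° S, longitude 113.5833° W.

35.7083° S, 113.5833° W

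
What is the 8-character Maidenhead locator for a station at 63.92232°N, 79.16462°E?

Offset from 180°W / 90°S: lon 259.16462°, lat 153.92232°.
Field (20°×10°, letters A–R): 259.16462/20 → 12 → M, 153.92232/10 → 15 → P; chars MP.
Square (2°×1°, digits 0–9): 19.16462/2 → 9, 3.92232/1 → 3; chars 93.
Subsquare (5′×2.5′, letters a–x): 1.16462/0.0833333 → 13 → n, 0.92232/0.0416667 → 22 → w; chars nw.
Extended square (30″×15″, digits 0–9): 0.08129/0.00833333 → 9, 0.00565/0.00416667 → 1; chars 91.

MP93nw91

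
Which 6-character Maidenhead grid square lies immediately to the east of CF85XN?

CF95an

Longitude subsquare x = 23; +1 → 24, wraps to 0 = a, carry into square.
Longitude square 8; +1 → 9.
The latitude characters are unchanged.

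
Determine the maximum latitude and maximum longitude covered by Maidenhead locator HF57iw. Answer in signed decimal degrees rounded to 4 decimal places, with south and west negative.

-32.0417, -29.2500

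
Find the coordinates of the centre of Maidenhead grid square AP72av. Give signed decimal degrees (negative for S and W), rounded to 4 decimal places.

62.8958, -165.9583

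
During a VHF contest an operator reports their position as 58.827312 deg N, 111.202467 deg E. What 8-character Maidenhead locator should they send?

Offset from 180°W / 90°S: lon 291.20247°, lat 148.82731°.
Field (20°×10°, letters A–R): lon ⌊291.20247/20⌋ = 14 → O; lat ⌊148.82731/10⌋ = 14 → O.
Square (2°×1°, digits 0–9): lon ⌊11.20247/2⌋ = 5; lat ⌊8.82731/1⌋ = 8.
Subsquare (5′×2.5′, letters a–x): lon ⌊1.20247/0.0833333⌋ = 14 → o; lat ⌊0.82731/0.0416667⌋ = 19 → t.
Extended square (30″×15″, digits 0–9): lon ⌊0.03580/0.00833333⌋ = 4; lat ⌊0.03565/0.00416667⌋ = 8.

OO58ot48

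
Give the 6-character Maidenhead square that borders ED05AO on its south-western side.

Longitude subsquare a = 0; −1 → -1, wraps to 23 = x, carry into square.
Longitude square 0; −1 → -1, wraps to 9, carry into field.
Longitude field E = 4; −1 → 3 = D.
Latitude subsquare o = 14; −1 → 13 = n.

DD95xn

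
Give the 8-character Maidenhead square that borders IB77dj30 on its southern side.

IB77di39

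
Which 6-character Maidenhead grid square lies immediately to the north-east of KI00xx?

KI11aa

Longitude subsquare x = 23; +1 → 24, wraps to 0 = a, carry into square.
Longitude square 0; +1 → 1.
Latitude subsquare x = 23; +1 → 24, wraps to 0 = a, carry into square.
Latitude square 0; +1 → 1.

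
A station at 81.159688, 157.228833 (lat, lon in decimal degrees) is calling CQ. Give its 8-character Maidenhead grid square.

Shift to the Maidenhead origin (180°W, 90°S): lon 337.22883, lat 171.15969.
Field (20°×10°, letters A–R): lon ⌊337.22883/20⌋ = 16 → Q; lat ⌊171.15969/10⌋ = 17 → R.
Square (2°×1°, digits 0–9): lon ⌊17.22883/2⌋ = 8; lat ⌊1.15969/1⌋ = 1.
Subsquare (5′×2.5′, letters a–x): lon ⌊1.22883/0.0833333⌋ = 14 → o; lat ⌊0.15969/0.0416667⌋ = 3 → d.
Extended square (30″×15″, digits 0–9): lon ⌊0.06217/0.00833333⌋ = 7; lat ⌊0.03469/0.00416667⌋ = 8.

QR81od78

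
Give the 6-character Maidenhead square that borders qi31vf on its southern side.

QI31ve

Latitude subsquare f = 5; −1 → 4 = e.
The longitude characters are unchanged.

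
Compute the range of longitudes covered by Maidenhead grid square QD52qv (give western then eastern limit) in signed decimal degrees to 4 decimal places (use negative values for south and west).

151.3333, 151.4167

Field Q=16, D=3: +16·20° lon, +3·10° lat → SW at lon 140°, lat -60°.
Square 5, 2: +5·2° lon, +2·1° lat → SW at lon 150°, lat -58°.
Subsquare q=16, v=21: +16·0.0833333° lon, +21·0.0416667° lat → SW at lon 151.333°, lat -57.125°.
Cell spans 0.0833333° lon × 0.0416667° lat.
west 151.3333, east 151.4167.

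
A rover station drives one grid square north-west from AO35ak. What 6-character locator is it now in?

Longitude subsquare a = 0; −1 → -1, wraps to 23 = x, carry into square.
Longitude square 3; −1 → 2.
Latitude subsquare k = 10; +1 → 11 = l.

AO25xl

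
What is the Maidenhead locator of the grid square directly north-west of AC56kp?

AC56jq

Longitude subsquare k = 10; −1 → 9 = j.
Latitude subsquare p = 15; +1 → 16 = q.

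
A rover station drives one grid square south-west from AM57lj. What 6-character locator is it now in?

Longitude subsquare l = 11; −1 → 10 = k.
Latitude subsquare j = 9; −1 → 8 = i.

AM57ki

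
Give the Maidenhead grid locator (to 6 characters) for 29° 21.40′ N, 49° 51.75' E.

LL49wi

Add 180° to longitude and 90° to latitude: 229.8625, 119.3567.
Field: 229.8625/20 → 11 → L, 119.3567/10 → 11 → L; chars LL.
Square: 9.8625/2 → 4, 9.3567/1 → 9; chars 49.
Subsquare: 1.8625/0.0833333 → 22 → w, 0.3567/0.0416667 → 8 → i; chars wi.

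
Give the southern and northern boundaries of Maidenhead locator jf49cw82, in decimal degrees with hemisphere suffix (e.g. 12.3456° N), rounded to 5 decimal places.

30.07500° S, 30.07083° S

Field J=9, F=5: +9·20° lon, +5·10° lat → SW at lon 0°, lat -40°.
Square 4, 9: +4·2° lon, +9·1° lat → SW at lon 8°, lat -31°.
Subsquare c=2, w=22: +2·0.0833333° lon, +22·0.0416667° lat → SW at lon 8.16667°, lat -30.0833°.
Extended square 8, 2: +8·0.00833333° lon, +2·0.00416667° lat → SW at lon 8.23333°, lat -30.075°.
Cell spans 0.00833333° lon × 0.00416667° lat.
south 30.07500° S, north 30.07083° S.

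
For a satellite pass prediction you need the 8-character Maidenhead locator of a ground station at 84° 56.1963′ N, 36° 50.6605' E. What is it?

KR84kw14

Add 180° to longitude and 90° to latitude: 216.84434, 174.93660.
Field: 216.84434/20 → 10 → K, 174.93660/10 → 17 → R; chars KR.
Square: 16.84434/2 → 8, 4.93660/1 → 4; chars 84.
Subsquare: 0.84434/0.0833333 → 10 → k, 0.93660/0.0416667 → 22 → w; chars kw.
Extended square: 0.01101/0.00833333 → 1, 0.01994/0.00416667 → 4; chars 14.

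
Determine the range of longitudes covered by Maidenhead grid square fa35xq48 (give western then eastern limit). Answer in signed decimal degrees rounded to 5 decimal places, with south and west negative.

Field F=5, A=0: +5·20° lon, +0·10° lat → SW at lon -80°, lat -90°.
Square 3, 5: +3·2° lon, +5·1° lat → SW at lon -74°, lat -85°.
Subsquare x=23, q=16: +23·0.0833333° lon, +16·0.0416667° lat → SW at lon -72.0833°, lat -84.3333°.
Extended square 4, 8: +4·0.00833333° lon, +8·0.00416667° lat → SW at lon -72.05°, lat -84.3°.
Cell spans 0.00833333° lon × 0.00416667° lat.
west -72.05000, east -72.04167.

-72.05000, -72.04167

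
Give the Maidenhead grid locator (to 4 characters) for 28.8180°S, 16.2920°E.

Offset from 180°W / 90°S: lon 196.29°, lat 61.18°.
Field: 196.29/20 → 9 → J, 61.18/10 → 6 → G; chars JG.
Square: 16.29/2 → 8, 1.18/1 → 1; chars 81.

JG81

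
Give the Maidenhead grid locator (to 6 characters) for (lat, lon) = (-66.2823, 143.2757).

QC13pr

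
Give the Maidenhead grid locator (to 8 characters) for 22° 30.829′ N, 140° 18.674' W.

BL92um23

Shift to the Maidenhead origin (180°W, 90°S): lon 39.68877, lat 112.51382.
Field: 39.68877/20 → 1 → B, 112.51382/10 → 11 → L; chars BL.
Square: 19.68877/2 → 9, 2.51382/1 → 2; chars 92.
Subsquare: 1.68877/0.0833333 → 20 → u, 0.51382/0.0416667 → 12 → m; chars um.
Extended square: 0.02210/0.00833333 → 2, 0.01382/0.00416667 → 3; chars 23.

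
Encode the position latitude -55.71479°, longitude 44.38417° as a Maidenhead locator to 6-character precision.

Shift to the Maidenhead origin (180°W, 90°S): lon 224.3842, lat 34.2852.
Field: lon ⌊224.3842/20⌋ = 11 → L; lat ⌊34.2852/10⌋ = 3 → D.
Square: lon ⌊4.3842/2⌋ = 2; lat ⌊4.2852/1⌋ = 4.
Subsquare: lon ⌊0.3842/0.0833333⌋ = 4 → e; lat ⌊0.2852/0.0416667⌋ = 6 → g.

LD24eg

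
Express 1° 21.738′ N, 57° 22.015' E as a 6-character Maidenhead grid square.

LJ81qi

Add 180° to longitude and 90° to latitude: 237.3669, 91.3623.
Field: lon ⌊237.3669/20⌋ = 11 → L; lat ⌊91.3623/10⌋ = 9 → J.
Square: lon ⌊17.3669/2⌋ = 8; lat ⌊1.3623/1⌋ = 1.
Subsquare: lon ⌊1.3669/0.0833333⌋ = 16 → q; lat ⌊0.3623/0.0416667⌋ = 8 → i.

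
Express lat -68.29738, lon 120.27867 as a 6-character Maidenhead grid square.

Add 180° to longitude and 90° to latitude: 300.2787, 21.7026.
Field: lon ⌊300.2787/20⌋ = 15 → P; lat ⌊21.7026/10⌋ = 2 → C.
Square: lon ⌊0.2787/2⌋ = 0; lat ⌊1.7026/1⌋ = 1.
Subsquare: lon ⌊0.2787/0.0833333⌋ = 3 → d; lat ⌊0.7026/0.0416667⌋ = 16 → q.

PC01dq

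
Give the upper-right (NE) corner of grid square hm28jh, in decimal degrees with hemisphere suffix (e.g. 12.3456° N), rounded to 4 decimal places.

Field H=7, M=12: +7·20° lon, +12·10° lat → SW at lon -40°, lat 30°.
Square 2, 8: +2·2° lon, +8·1° lat → SW at lon -36°, lat 38°.
Subsquare j=9, h=7: +9·0.0833333° lon, +7·0.0416667° lat → SW at lon -35.25°, lat 38.2917°.
Cell spans 0.0833333° lon × 0.0416667° lat. NE corner is SW corner plus one full cell.
latitude 38.3333° N, longitude 35.1667° W.

38.3333° N, 35.1667° W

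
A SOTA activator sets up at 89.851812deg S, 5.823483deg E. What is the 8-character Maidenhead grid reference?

JA20vd85

Shift to the Maidenhead origin (180°W, 90°S): lon 185.82348, lat 0.14819.
Field (20°×10°, letters A–R): 185.82348/20 → 9 → J, 0.14819/10 → 0 → A; chars JA.
Square (2°×1°, digits 0–9): 5.82348/2 → 2, 0.14819/1 → 0; chars 20.
Subsquare (5′×2.5′, letters a–x): 1.82348/0.0833333 → 21 → v, 0.14819/0.0416667 → 3 → d; chars vd.
Extended square (30″×15″, digits 0–9): 0.07348/0.00833333 → 8, 0.02319/0.00416667 → 5; chars 85.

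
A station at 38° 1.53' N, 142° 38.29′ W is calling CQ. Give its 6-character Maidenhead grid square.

BM88qa

Shift to the Maidenhead origin (180°W, 90°S): lon 37.3618, lat 128.0255.
Field: lon ⌊37.3618/20⌋ = 1 → B; lat ⌊128.0255/10⌋ = 12 → M.
Square: lon ⌊17.3618/2⌋ = 8; lat ⌊8.0255/1⌋ = 8.
Subsquare: lon ⌊1.3618/0.0833333⌋ = 16 → q; lat ⌊0.0255/0.0416667⌋ = 0 → a.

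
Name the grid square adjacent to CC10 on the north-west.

Longitude square 1; −1 → 0.
Latitude square 0; +1 → 1.

CC01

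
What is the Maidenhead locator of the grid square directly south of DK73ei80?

DK73eh89

Latitude extended square 0; −1 → -1, wraps to 9, carry into subsquare.
Latitude subsquare i = 8; −1 → 7 = h.
The longitude characters are unchanged.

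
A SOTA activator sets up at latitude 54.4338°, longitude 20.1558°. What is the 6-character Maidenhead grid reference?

KO04bk

Shift to the Maidenhead origin (180°W, 90°S): lon 200.1558, lat 144.4338.
Field (20°×10°, letters A–R): lon ⌊200.1558/20⌋ = 10 → K; lat ⌊144.4338/10⌋ = 14 → O.
Square (2°×1°, digits 0–9): lon ⌊0.1558/2⌋ = 0; lat ⌊4.4338/1⌋ = 4.
Subsquare (5′×2.5′, letters a–x): lon ⌊0.1558/0.0833333⌋ = 1 → b; lat ⌊0.4338/0.0416667⌋ = 10 → k.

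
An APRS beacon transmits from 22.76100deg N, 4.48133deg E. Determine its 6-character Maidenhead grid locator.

Add 180° to longitude and 90° to latitude: 184.4813, 112.7610.
Field: 184.4813/20 → 9 → J, 112.7610/10 → 11 → L; chars JL.
Square: 4.4813/2 → 2, 2.7610/1 → 2; chars 22.
Subsquare: 0.4813/0.0833333 → 5 → f, 0.7610/0.0416667 → 18 → s; chars fs.

JL22fs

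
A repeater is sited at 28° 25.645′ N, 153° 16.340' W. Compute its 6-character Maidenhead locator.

BL38ik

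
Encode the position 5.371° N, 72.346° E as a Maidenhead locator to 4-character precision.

MJ65

Offset from 180°W / 90°S: lon 252.35°, lat 95.37°.
Field: 252.35/20 → 12 → M, 95.37/10 → 9 → J; chars MJ.
Square: 12.35/2 → 6, 5.37/1 → 5; chars 65.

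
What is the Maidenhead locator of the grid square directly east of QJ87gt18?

QJ87gt28

Longitude extended square 1; +1 → 2.
The latitude characters are unchanged.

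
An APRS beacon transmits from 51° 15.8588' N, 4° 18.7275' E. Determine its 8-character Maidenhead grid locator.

Offset from 180°W / 90°S: lon 184.31213°, lat 141.26431°.
Field: 184.31213/20 → 9 → J, 141.26431/10 → 14 → O; chars JO.
Square: 4.31213/2 → 2, 1.26431/1 → 1; chars 21.
Subsquare: 0.31213/0.0833333 → 3 → d, 0.26431/0.0416667 → 6 → g; chars dg.
Extended square: 0.06213/0.00833333 → 7, 0.01431/0.00416667 → 3; chars 73.

JO21dg73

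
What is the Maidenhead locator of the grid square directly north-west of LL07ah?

KL97xi

Longitude subsquare a = 0; −1 → -1, wraps to 23 = x, carry into square.
Longitude square 0; −1 → -1, wraps to 9, carry into field.
Longitude field L = 11; −1 → 10 = K.
Latitude subsquare h = 7; +1 → 8 = i.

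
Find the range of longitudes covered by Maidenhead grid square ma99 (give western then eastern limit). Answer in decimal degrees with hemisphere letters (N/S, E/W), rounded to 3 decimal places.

Field M=12, A=0: +12·20° lon, +0·10° lat → SW at lon 60°, lat -90°.
Square 9, 9: +9·2° lon, +9·1° lat → SW at lon 78°, lat -81°.
Cell spans 2° lon × 1° lat.
west 78.000° E, east 80.000° E.

78.000° E, 80.000° E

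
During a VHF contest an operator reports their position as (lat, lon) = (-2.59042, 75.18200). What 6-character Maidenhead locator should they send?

MI77oj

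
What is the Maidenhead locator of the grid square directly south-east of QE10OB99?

Longitude extended square 9; +1 → 10, wraps to 0, carry into subsquare.
Longitude subsquare o = 14; +1 → 15 = p.
Latitude extended square 9; −1 → 8.

QE10pb08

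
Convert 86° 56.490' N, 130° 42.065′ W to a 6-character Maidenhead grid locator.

Add 180° to longitude and 90° to latitude: 49.2989, 176.9415.
Field (20°×10°, letters A–R): 49.2989/20 → 2 → C, 176.9415/10 → 17 → R; chars CR.
Square (2°×1°, digits 0–9): 9.2989/2 → 4, 6.9415/1 → 6; chars 46.
Subsquare (5′×2.5′, letters a–x): 1.2989/0.0833333 → 15 → p, 0.9415/0.0416667 → 22 → w; chars pw.

CR46pw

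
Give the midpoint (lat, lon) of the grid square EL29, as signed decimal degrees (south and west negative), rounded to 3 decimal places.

29.500, -95.000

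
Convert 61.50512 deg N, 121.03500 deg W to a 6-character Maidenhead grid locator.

CP91lm

Shift to the Maidenhead origin (180°W, 90°S): lon 58.9650, lat 151.5051.
Field (20°×10°, letters A–R): 58.9650/20 → 2 → C, 151.5051/10 → 15 → P; chars CP.
Square (2°×1°, digits 0–9): 18.9650/2 → 9, 1.5051/1 → 1; chars 91.
Subsquare (5′×2.5′, letters a–x): 0.9650/0.0833333 → 11 → l, 0.5051/0.0416667 → 12 → m; chars lm.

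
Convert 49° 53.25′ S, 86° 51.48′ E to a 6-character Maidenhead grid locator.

NE30kc

Shift to the Maidenhead origin (180°W, 90°S): lon 266.8580, lat 40.1125.
Field: lon ⌊266.8580/20⌋ = 13 → N; lat ⌊40.1125/10⌋ = 4 → E.
Square: lon ⌊6.8580/2⌋ = 3; lat ⌊0.1125/1⌋ = 0.
Subsquare: lon ⌊0.8580/0.0833333⌋ = 10 → k; lat ⌊0.1125/0.0416667⌋ = 2 → c.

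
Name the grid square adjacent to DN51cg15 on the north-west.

Longitude extended square 1; −1 → 0.
Latitude extended square 5; +1 → 6.

DN51cg06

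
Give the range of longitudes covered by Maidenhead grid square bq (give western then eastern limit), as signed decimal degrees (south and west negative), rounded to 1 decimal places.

-160.0, -140.0

Field B=1, Q=16: +1·20° lon, +16·10° lat → SW at lon -160°, lat 70°.
Cell spans 20° lon × 10° lat.
west -160.0, east -140.0.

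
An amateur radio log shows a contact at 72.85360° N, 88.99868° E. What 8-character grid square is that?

NQ42lu94

Shift to the Maidenhead origin (180°W, 90°S): lon 268.99868, lat 162.85360.
Field (20°×10°, letters A–R): lon ⌊268.99868/20⌋ = 13 → N; lat ⌊162.85360/10⌋ = 16 → Q.
Square (2°×1°, digits 0–9): lon ⌊8.99868/2⌋ = 4; lat ⌊2.85360/1⌋ = 2.
Subsquare (5′×2.5′, letters a–x): lon ⌊0.99868/0.0833333⌋ = 11 → l; lat ⌊0.85360/0.0416667⌋ = 20 → u.
Extended square (30″×15″, digits 0–9): lon ⌊0.08201/0.00833333⌋ = 9; lat ⌊0.02027/0.00416667⌋ = 4.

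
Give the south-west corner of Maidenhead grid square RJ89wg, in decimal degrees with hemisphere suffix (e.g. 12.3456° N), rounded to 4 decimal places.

9.2500° N, 177.8333° E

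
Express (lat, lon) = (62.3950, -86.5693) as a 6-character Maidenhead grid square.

EP62rj

Add 180° to longitude and 90° to latitude: 93.4307, 152.3950.
Field (20°×10°, letters A–R): 93.4307/20 → 4 → E, 152.3950/10 → 15 → P; chars EP.
Square (2°×1°, digits 0–9): 13.4307/2 → 6, 2.3950/1 → 2; chars 62.
Subsquare (5′×2.5′, letters a–x): 1.4307/0.0833333 → 17 → r, 0.3950/0.0416667 → 9 → j; chars rj.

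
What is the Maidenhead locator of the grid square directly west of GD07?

Longitude square 0; −1 → -1, wraps to 9, carry into field.
Longitude field G = 6; −1 → 5 = F.
The latitude characters are unchanged.

FD97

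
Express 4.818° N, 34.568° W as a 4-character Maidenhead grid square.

HJ24

Add 180° to longitude and 90° to latitude: 145.43, 94.82.
Field: lon ⌊145.43/20⌋ = 7 → H; lat ⌊94.82/10⌋ = 9 → J.
Square: lon ⌊5.43/2⌋ = 2; lat ⌊4.82/1⌋ = 4.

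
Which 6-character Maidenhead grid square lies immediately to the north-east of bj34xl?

BJ44am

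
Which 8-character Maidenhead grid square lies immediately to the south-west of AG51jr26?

AG51jr15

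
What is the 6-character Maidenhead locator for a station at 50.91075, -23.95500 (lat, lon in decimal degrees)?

HO80av

Shift to the Maidenhead origin (180°W, 90°S): lon 156.0450, lat 140.9108.
Field: 156.0450/20 → 7 → H, 140.9108/10 → 14 → O; chars HO.
Square: 16.0450/2 → 8, 0.9108/1 → 0; chars 80.
Subsquare: 0.0450/0.0833333 → 0 → a, 0.9108/0.0416667 → 21 → v; chars av.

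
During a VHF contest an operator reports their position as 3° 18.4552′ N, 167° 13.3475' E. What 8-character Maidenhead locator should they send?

RJ33oh63

Shift to the Maidenhead origin (180°W, 90°S): lon 347.22246, lat 93.30759.
Field: 347.22246/20 → 17 → R, 93.30759/10 → 9 → J; chars RJ.
Square: 7.22246/2 → 3, 3.30759/1 → 3; chars 33.
Subsquare: 1.22246/0.0833333 → 14 → o, 0.30759/0.0416667 → 7 → h; chars oh.
Extended square: 0.05579/0.00833333 → 6, 0.01592/0.00416667 → 3; chars 63.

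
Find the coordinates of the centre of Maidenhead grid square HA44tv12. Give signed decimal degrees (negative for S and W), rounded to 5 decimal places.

-85.11458, -30.40417

Field H=7, A=0: +7·20° lon, +0·10° lat → SW at lon -40°, lat -90°.
Square 4, 4: +4·2° lon, +4·1° lat → SW at lon -32°, lat -86°.
Subsquare t=19, v=21: +19·0.0833333° lon, +21·0.0416667° lat → SW at lon -30.4167°, lat -85.125°.
Extended square 1, 2: +1·0.00833333° lon, +2·0.00416667° lat → SW at lon -30.4083°, lat -85.1167°.
Cell spans 0.00833333° lon × 0.00416667° lat. Centre is SW corner plus half of each.
latitude -85.11458, longitude -30.40417.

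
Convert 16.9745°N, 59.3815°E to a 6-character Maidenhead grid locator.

LK96qx

Shift to the Maidenhead origin (180°W, 90°S): lon 239.3815, lat 106.9745.
Field: lon ⌊239.3815/20⌋ = 11 → L; lat ⌊106.9745/10⌋ = 10 → K.
Square: lon ⌊19.3815/2⌋ = 9; lat ⌊6.9745/1⌋ = 6.
Subsquare: lon ⌊1.3815/0.0833333⌋ = 16 → q; lat ⌊0.9745/0.0416667⌋ = 23 → x.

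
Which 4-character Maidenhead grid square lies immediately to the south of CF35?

CF34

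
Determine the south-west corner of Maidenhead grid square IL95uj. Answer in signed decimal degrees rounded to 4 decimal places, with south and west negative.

Field I=8, L=11: +8·20° lon, +11·10° lat → SW at lon -20°, lat 20°.
Square 9, 5: +9·2° lon, +5·1° lat → SW at lon -2°, lat 25°.
Subsquare u=20, j=9: +20·0.0833333° lon, +9·0.0416667° lat → SW at lon -0.333333°, lat 25.375°.
latitude 25.3750, longitude -0.3333.

25.3750, -0.3333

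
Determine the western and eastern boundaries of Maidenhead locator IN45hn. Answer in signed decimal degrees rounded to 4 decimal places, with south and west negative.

-11.4167, -11.3333

Field I=8, N=13: +8·20° lon, +13·10° lat → SW at lon -20°, lat 40°.
Square 4, 5: +4·2° lon, +5·1° lat → SW at lon -12°, lat 45°.
Subsquare h=7, n=13: +7·0.0833333° lon, +13·0.0416667° lat → SW at lon -11.4167°, lat 45.5417°.
Cell spans 0.0833333° lon × 0.0416667° lat.
west -11.4167, east -11.3333.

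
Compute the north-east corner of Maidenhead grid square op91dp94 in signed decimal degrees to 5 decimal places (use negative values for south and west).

Field O=14, P=15: +14·20° lon, +15·10° lat → SW at lon 100°, lat 60°.
Square 9, 1: +9·2° lon, +1·1° lat → SW at lon 118°, lat 61°.
Subsquare d=3, p=15: +3·0.0833333° lon, +15·0.0416667° lat → SW at lon 118.25°, lat 61.625°.
Extended square 9, 4: +9·0.00833333° lon, +4·0.00416667° lat → SW at lon 118.325°, lat 61.6417°.
Cell spans 0.00833333° lon × 0.00416667° lat. NE corner is SW corner plus one full cell.
latitude 61.64583, longitude 118.33333.

61.64583, 118.33333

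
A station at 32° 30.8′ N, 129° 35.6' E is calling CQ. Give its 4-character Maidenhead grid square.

PM42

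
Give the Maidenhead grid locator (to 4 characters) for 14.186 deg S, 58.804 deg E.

LH95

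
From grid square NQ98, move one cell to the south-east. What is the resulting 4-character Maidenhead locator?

OQ07

Longitude square 9; +1 → 10, wraps to 0, carry into field.
Longitude field N = 13; +1 → 14 = O.
Latitude square 8; −1 → 7.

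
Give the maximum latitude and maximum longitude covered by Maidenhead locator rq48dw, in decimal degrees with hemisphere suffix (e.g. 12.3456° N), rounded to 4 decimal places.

Field R=17, Q=16: +17·20° lon, +16·10° lat → SW at lon 160°, lat 70°.
Square 4, 8: +4·2° lon, +8·1° lat → SW at lon 168°, lat 78°.
Subsquare d=3, w=22: +3·0.0833333° lon, +22·0.0416667° lat → SW at lon 168.25°, lat 78.9167°.
Cell spans 0.0833333° lon × 0.0416667° lat. NE corner is SW corner plus one full cell.
latitude 78.9583° N, longitude 168.3333° E.

78.9583° N, 168.3333° E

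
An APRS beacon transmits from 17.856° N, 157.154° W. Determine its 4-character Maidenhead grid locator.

BK17

Shift to the Maidenhead origin (180°W, 90°S): lon 22.85, lat 107.86.
Field: lon ⌊22.85/20⌋ = 1 → B; lat ⌊107.86/10⌋ = 10 → K.
Square: lon ⌊2.85/2⌋ = 1; lat ⌊7.86/1⌋ = 7.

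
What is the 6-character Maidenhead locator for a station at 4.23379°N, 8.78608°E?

JJ44jf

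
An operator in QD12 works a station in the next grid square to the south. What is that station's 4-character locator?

Latitude square 2; −1 → 1.
The longitude characters are unchanged.

QD11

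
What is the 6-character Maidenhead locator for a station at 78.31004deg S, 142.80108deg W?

Offset from 180°W / 90°S: lon 37.1989°, lat 11.6900°.
Field: 37.1989/20 → 1 → B, 11.6900/10 → 1 → B; chars BB.
Square: 17.1989/2 → 8, 1.6900/1 → 1; chars 81.
Subsquare: 1.1989/0.0833333 → 14 → o, 0.6900/0.0416667 → 16 → q; chars oq.

BB81oq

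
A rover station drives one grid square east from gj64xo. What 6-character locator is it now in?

GJ74ao

Longitude subsquare x = 23; +1 → 24, wraps to 0 = a, carry into square.
Longitude square 6; +1 → 7.
The latitude characters are unchanged.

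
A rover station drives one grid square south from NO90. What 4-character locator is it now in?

Latitude square 0; −1 → -1, wraps to 9, carry into field.
Latitude field O = 14; −1 → 13 = N.
The longitude characters are unchanged.

NN99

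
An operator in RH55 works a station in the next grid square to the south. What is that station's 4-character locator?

RH54

Latitude square 5; −1 → 4.
The longitude characters are unchanged.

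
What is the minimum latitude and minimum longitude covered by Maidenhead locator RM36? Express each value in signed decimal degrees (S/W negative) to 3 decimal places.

Field R=17, M=12: +17·20° lon, +12·10° lat → SW at lon 160°, lat 30°.
Square 3, 6: +3·2° lon, +6·1° lat → SW at lon 166°, lat 36°.
latitude 36.000, longitude 166.000.

36.000, 166.000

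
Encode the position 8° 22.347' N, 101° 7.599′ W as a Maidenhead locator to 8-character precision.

DJ98ki49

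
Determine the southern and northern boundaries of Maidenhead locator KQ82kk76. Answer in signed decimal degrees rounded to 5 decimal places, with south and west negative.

72.44167, 72.44583

Field K=10, Q=16: +10·20° lon, +16·10° lat → SW at lon 20°, lat 70°.
Square 8, 2: +8·2° lon, +2·1° lat → SW at lon 36°, lat 72°.
Subsquare k=10, k=10: +10·0.0833333° lon, +10·0.0416667° lat → SW at lon 36.8333°, lat 72.4167°.
Extended square 7, 6: +7·0.00833333° lon, +6·0.00416667° lat → SW at lon 36.8917°, lat 72.4417°.
Cell spans 0.00833333° lon × 0.00416667° lat.
south 72.44167, north 72.44583.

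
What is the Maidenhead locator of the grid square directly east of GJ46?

Longitude square 4; +1 → 5.
The latitude characters are unchanged.

GJ56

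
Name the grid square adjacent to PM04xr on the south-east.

PM14aq

Longitude subsquare x = 23; +1 → 24, wraps to 0 = a, carry into square.
Longitude square 0; +1 → 1.
Latitude subsquare r = 17; −1 → 16 = q.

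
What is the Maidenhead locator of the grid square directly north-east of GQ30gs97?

GQ30hs08

Longitude extended square 9; +1 → 10, wraps to 0, carry into subsquare.
Longitude subsquare g = 6; +1 → 7 = h.
Latitude extended square 7; +1 → 8.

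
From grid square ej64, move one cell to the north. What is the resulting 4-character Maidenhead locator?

EJ65

Latitude square 4; +1 → 5.
The longitude characters are unchanged.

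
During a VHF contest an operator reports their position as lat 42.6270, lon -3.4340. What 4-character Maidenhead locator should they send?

IN82

Offset from 180°W / 90°S: lon 176.57°, lat 132.63°.
Field: 176.57/20 → 8 → I, 132.63/10 → 13 → N; chars IN.
Square: 16.57/2 → 8, 2.63/1 → 2; chars 82.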